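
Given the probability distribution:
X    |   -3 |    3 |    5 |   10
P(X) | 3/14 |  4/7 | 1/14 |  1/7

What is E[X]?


E[X] = Σ x·P(X=x)
= (-3)×(3/14) + (3)×(4/7) + (5)×(1/14) + (10)×(1/7)
= 20/7

E[X] = 20/7


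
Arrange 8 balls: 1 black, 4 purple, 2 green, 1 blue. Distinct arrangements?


8!/(1!×4!×2!×1!) = 840

840


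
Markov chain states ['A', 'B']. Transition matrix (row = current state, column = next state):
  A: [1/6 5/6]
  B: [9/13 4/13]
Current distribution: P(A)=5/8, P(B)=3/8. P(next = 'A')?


P(next=A) = Σᵢ P(now=i)×P(i→A)
= 5/8×1/6 + 3/8×9/13
= 5/48 + 27/104 = 227/624

P = 227/624 ≈ 0.3638


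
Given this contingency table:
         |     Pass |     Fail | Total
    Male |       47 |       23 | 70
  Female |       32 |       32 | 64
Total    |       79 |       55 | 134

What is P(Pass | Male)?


P(Pass | Male) = 47/(47+23) = 47/70

P(Pass|Male) = 47/70 ≈ 67.14%


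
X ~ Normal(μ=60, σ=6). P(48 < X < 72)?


z₁=(48-60)/6=-2.0, z₂=(72-60)/6=2.0
P = Φ(2.0) - Φ(-2.0) = 0.977250 - 0.022750 = 0.954500 ≈ 0.9545

P(48 < X < 72) ≈ 0.9545


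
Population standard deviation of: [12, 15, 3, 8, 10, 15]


Mean = 63/6 = 21/2
  (12-21/2)²=9/4
  (15-21/2)²=81/4
  (3-21/2)²=225/4
  (8-21/2)²=25/4
  (10-21/2)²=1/4
  (15-21/2)²=81/4
Σ(x-μ)² = 211/2
σ² = (211/2)/6 = 211/12

σ = √(211/12) ≈ 4.1932


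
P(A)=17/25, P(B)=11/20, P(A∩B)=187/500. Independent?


P(A)×P(B) = 187/500
P(A∩B) = 187/500
Equal ✓ → Independent

Yes, independent


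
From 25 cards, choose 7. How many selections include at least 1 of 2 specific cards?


Complement: C(25,7) - C(23,7) = 480700 - 245157 = 235543

235543


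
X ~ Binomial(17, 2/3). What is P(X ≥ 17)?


P(X ≥ 17) = Σ P(X=i) for i=17..17
P(X=17) = 131072/129140163
Sum = 131072/129140163

P(X ≥ 17) = 131072/129140163 ≈ 0.10%


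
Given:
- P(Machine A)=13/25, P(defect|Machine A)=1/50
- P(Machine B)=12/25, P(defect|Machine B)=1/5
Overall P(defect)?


P(B) = Σ P(B|Aᵢ)×P(Aᵢ)
  1/50×13/25 = 13/1250
  1/5×12/25 = 12/125
Sum = 133/1250

P(defect) = 133/1250 ≈ 10.64%


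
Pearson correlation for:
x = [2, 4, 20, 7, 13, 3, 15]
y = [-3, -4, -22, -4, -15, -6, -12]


n=7, Σx=64, Σy=-66, Σxy=-883, Σx²=872, Σy²=930
r = (7×(-883) - 64×(-66))/√((7×872 - 64²)(7×930 - (-66)²))
= -1957/√(2008×2154) = -1957/√4325232 ≈ -1957/2079.7192 ≈ -0.9410

r ≈ -0.9410


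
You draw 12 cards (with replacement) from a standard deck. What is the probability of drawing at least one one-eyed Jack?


P(not a one-eyed Jack) = 50/52 = 25/26
P(none in 12 draws) = (25/26)^12 = 59604644775390625/95428956661682176
P(≥1 one-eyed Jack) = 1 - 59604644775390625/95428956661682176 = 35824311886291551/95428956661682176

P = 35824311886291551/95428956661682176 ≈ 37.54%


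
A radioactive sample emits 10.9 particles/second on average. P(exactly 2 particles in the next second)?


Poisson(λ=10.9): P(X=2) = e^(-λ)×λ^k/k!
= e^(-10.9) × 10.9^2 / 2!
≈ 1.8458234e-05 × 118.81 / 2 ≈ 0.001097

P(X=2) ≈ 0.001097 ≈ 0.11%


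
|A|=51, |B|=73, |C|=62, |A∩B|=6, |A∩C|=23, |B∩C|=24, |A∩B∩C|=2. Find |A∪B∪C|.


|A∪B∪C| = 51+73+62-6-23-24+2 = 135

|A∪B∪C| = 135


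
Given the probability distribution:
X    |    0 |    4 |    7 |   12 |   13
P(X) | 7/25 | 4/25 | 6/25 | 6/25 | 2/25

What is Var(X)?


E[X] = 156/25
E[X²] = 312/5
Var(X) = E[X²] - (E[X])² = 312/5 - 24336/625 = 14664/625

Var(X) = 14664/625 ≈ 23.4624


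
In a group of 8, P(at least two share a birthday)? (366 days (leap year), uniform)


P(all different) = Π(366-i)/366 for i=0..7
= 0.925861
P(match) = 1 - 0.925861 = 0.074139

P ≈ 0.0741 ≈ 7.41%


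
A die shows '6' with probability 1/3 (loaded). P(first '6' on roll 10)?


Geometric: P(X=10) = (1-p)^(k-1)×p = (2/3)^9×1/3 = 512/59049

P(X=10) = 512/59049 ≈ 0.87%


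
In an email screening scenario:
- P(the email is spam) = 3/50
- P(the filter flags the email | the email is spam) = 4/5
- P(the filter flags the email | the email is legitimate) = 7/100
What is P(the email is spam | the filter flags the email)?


Using Bayes' theorem:
P(A|B) = P(B|A)·P(A) / P(B)

P(the filter flags the email) = 4/5 × 3/50 + 7/100 × 47/50
= 6/125 + 329/5000 = 569/5000

P(the email is spam|the filter flags the email) = (6/125) / (569/5000) = 240/569

P(the email is spam|the filter flags the email) = 240/569 ≈ 42.18%


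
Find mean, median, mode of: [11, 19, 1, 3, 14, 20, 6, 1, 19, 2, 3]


Sorted: [1, 1, 2, 3, 3, 6, 11, 14, 19, 19, 20]
Mean = 99/11 = 9
Median = 6
Freq: {11: 1, 19: 2, 1: 2, 3: 2, 14: 1, 20: 1, 6: 1, 2: 1}
Mode: [1, 3, 19]

Mean=9, Median=6, Mode=[1, 3, 19]


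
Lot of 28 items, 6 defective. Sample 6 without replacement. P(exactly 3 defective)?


Hypergeometric: C(6,3)×C(22,3)/C(28,6)
= 20×1540/376740 = 220/2691

P(X=3) = 220/2691 ≈ 8.18%


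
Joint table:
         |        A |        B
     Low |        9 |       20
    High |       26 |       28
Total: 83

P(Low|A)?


P(Low|A) = 9/(9+26) = 9/35

P = 9/35 ≈ 25.71%


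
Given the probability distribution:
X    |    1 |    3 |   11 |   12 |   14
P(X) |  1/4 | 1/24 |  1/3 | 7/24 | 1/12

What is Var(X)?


E[X] = 209/24
E[X²] = 2383/24
Var(X) = E[X²] - (E[X])² = 2383/24 - 43681/576 = 13511/576

Var(X) = 13511/576 ≈ 23.4566


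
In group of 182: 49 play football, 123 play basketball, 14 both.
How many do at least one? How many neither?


|A∪B| = 49+123-14 = 158
Neither = 182-158 = 24

At least one: 158; Neither: 24


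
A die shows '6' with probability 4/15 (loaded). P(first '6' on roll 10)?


Geometric: P(X=10) = (1-p)^(k-1)×p = (11/15)^9×4/15 = 9431790764/576650390625

P(X=10) = 9431790764/576650390625 ≈ 1.64%


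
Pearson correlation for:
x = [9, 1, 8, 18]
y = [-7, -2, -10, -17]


n=4, Σx=36, Σy=-36, Σxy=-451, Σx²=470, Σy²=442
r = (4×(-451) - 36×(-36))/√((4×470 - 36²)(4×442 - (-36)²))
= -508/√(584×472) = -508/√275648 ≈ -508/525.0219 ≈ -0.9676

r ≈ -0.9676


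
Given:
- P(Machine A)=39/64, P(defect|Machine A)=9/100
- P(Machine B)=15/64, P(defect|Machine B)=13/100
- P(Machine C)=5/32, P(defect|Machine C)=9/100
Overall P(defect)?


P(B) = Σ P(B|Aᵢ)×P(Aᵢ)
  9/100×39/64 = 351/6400
  13/100×15/64 = 39/1280
  9/100×5/32 = 9/640
Sum = 159/1600

P(defect) = 159/1600 ≈ 9.94%


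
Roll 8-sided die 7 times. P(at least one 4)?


P(no 4)^7 = (7/8)^7 = 823543/2097152
P(≥1) = 1 - 823543/2097152 = 1273609/2097152

P = 1273609/2097152 ≈ 60.73%


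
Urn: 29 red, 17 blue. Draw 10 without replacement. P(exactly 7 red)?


Hypergeometric: C(29,7)×C(17,3)/C(46,10)
= 1560780×680/4076350421 = 3549600/13633279

P(X=7) = 3549600/13633279 ≈ 26.04%


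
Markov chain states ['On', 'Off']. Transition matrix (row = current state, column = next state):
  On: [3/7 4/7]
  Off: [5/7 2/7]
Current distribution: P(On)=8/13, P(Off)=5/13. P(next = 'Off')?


P(next=Off) = Σᵢ P(now=i)×P(i→Off)
= 8/13×4/7 + 5/13×2/7
= 32/91 + 10/91 = 6/13

P = 6/13 ≈ 0.4615


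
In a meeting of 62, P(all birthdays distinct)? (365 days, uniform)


P(all different) = Π(365-i)/365 for i=0..61
= (365/365)×(364/365)×...×(304/365)
= 0.004090

P ≈ 0.0041 ≈ 0.41%


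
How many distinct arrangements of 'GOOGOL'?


Letters: 6, freq: {'G': 2, 'O': 3, 'L': 1}
6!/(2!×3!×1!) = 720/12 = 60

60


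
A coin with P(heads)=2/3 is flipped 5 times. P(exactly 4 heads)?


Binomial: P(X=4) = C(5,4)×p^4×(1-p)^1
= 5 × 16/81 × 1/3 = 80/243

P(X=4) = 80/243 ≈ 32.92%


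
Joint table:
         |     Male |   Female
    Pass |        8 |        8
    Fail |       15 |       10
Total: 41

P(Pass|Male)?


P(Pass|Male) = 8/(8+15) = 8/23

P = 8/23 ≈ 34.78%


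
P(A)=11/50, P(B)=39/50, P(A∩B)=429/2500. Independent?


P(A)×P(B) = 429/2500
P(A∩B) = 429/2500
Equal ✓ → Independent

Yes, independent


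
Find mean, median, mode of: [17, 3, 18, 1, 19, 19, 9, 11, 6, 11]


Sorted: [1, 3, 6, 9, 11, 11, 17, 18, 19, 19]
Mean = 114/10 = 57/5
Median = 11
Freq: {17: 1, 3: 1, 18: 1, 1: 1, 19: 2, 9: 1, 11: 2, 6: 1}
Mode: [11, 19]

Mean=57/5, Median=11, Mode=[11, 19]


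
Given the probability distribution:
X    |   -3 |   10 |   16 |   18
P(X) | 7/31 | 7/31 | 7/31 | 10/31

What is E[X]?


E[X] = Σ x·P(X=x)
= (-3)×(7/31) + (10)×(7/31) + (16)×(7/31) + (18)×(10/31)
= 11

E[X] = 11


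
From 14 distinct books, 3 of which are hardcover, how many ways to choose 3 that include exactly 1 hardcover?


Choose 1 of the 3 hardcovers and 2 of the other 11 books:
C(3,1)×C(11,2) = 3×55 = 165

165


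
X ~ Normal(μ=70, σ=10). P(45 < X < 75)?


z₁=(45-70)/10=-2.5, z₂=(75-70)/10=0.5
P = Φ(0.5) - Φ(-2.5) = 0.691462 - 0.006210 = 0.685252 ≈ 0.6853

P(45 < X < 75) ≈ 0.6853


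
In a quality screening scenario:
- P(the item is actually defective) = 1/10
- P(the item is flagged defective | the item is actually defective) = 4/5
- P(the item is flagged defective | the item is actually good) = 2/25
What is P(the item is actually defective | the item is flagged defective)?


Using Bayes' theorem:
P(A|B) = P(B|A)·P(A) / P(B)

P(the item is flagged defective) = 4/5 × 1/10 + 2/25 × 9/10
= 2/25 + 9/125 = 19/125

P(the item is actually defective|the item is flagged defective) = (2/25) / (19/125) = 10/19

P(the item is actually defective|the item is flagged defective) = 10/19 ≈ 52.63%


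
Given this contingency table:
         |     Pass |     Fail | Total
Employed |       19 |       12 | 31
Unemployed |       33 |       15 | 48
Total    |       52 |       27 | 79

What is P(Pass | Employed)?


P(Pass | Employed) = 19/(19+12) = 19/31

P(Pass|Employed) = 19/31 ≈ 61.29%


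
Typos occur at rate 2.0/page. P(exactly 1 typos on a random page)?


Poisson(λ=2.0): P(X=1) = e^(-λ)×λ^k/k!
= e^(-2.0) × 2.0^1 / 1!
≈ 0.1353352832 × 2 / 1 ≈ 0.270671

P(X=1) ≈ 0.270671 ≈ 27.07%


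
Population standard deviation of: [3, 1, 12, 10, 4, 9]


Mean = 39/6 = 13/2
  (3-13/2)²=49/4
  (1-13/2)²=121/4
  (12-13/2)²=121/4
  (10-13/2)²=49/4
  (4-13/2)²=25/4
  (9-13/2)²=25/4
Σ(x-μ)² = 195/2
σ² = (195/2)/6 = 65/4

σ = √(65/4) ≈ 4.0311


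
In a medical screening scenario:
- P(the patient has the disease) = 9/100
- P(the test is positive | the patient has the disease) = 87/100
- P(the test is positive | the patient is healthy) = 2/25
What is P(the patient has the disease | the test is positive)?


Using Bayes' theorem:
P(A|B) = P(B|A)·P(A) / P(B)

P(the test is positive) = 87/100 × 9/100 + 2/25 × 91/100
= 783/10000 + 91/1250 = 1511/10000

P(the patient has the disease|the test is positive) = (783/10000) / (1511/10000) = 783/1511

P(the patient has the disease|the test is positive) = 783/1511 ≈ 51.82%


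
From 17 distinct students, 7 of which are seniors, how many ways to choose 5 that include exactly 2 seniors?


Choose 2 of the 7 seniors and 3 of the other 10 students:
C(7,2)×C(10,3) = 21×120 = 2520

2520


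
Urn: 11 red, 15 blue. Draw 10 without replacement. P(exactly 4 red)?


Hypergeometric: C(11,4)×C(15,6)/C(26,10)
= 330×5005/5311735 = 2310/7429

P(X=4) = 2310/7429 ≈ 31.09%


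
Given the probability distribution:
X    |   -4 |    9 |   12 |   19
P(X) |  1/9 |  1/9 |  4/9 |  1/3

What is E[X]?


E[X] = Σ x·P(X=x)
= (-4)×(1/9) + (9)×(1/9) + (12)×(4/9) + (19)×(1/3)
= 110/9

E[X] = 110/9


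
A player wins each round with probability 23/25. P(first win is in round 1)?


Geometric: P(X=1) = (1-p)^(k-1)×p = (2/25)^0×23/25 = 23/25

P(X=1) = 23/25 ≈ 92.00%


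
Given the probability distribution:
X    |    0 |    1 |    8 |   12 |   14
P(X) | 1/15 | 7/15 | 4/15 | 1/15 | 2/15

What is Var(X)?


E[X] = 79/15
E[X²] = 799/15
Var(X) = E[X²] - (E[X])² = 799/15 - 6241/225 = 5744/225

Var(X) = 5744/225 ≈ 25.5289


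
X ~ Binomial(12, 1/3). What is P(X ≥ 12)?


P(X ≥ 12) = Σ P(X=i) for i=12..12
P(X=12) = 1/531441
Sum = 1/531441

P(X ≥ 12) = 1/531441 ≈ 0.00%


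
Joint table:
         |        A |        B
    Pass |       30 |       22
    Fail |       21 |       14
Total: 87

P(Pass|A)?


P(Pass|A) = 30/(30+21) = 30/51 = 10/17

P = 10/17 ≈ 58.82%


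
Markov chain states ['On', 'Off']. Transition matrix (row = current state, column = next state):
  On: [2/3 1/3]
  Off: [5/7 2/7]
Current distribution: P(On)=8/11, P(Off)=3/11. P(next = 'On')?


P(next=On) = Σᵢ P(now=i)×P(i→On)
= 8/11×2/3 + 3/11×5/7
= 16/33 + 15/77 = 157/231

P = 157/231 ≈ 0.6797


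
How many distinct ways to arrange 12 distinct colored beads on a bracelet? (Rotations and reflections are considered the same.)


Free circular arrangements: rotations and reflections both identified.
(n-1)!/2 = 11!/2 = 39916800/2 = 19958400

19958400


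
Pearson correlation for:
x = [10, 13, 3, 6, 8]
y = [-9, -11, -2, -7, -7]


n=5, Σx=40, Σy=-36, Σxy=-337, Σx²=378, Σy²=304
r = (5×(-337) - 40×(-36))/√((5×378 - 40²)(5×304 - (-36)²))
= -245/√(290×224) = -245/√64960 ≈ -245/254.8725 ≈ -0.9613

r ≈ -0.9613


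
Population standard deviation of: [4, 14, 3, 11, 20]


Mean = 52/5
  (4-52/5)²=1024/25
  (14-52/5)²=324/25
  (3-52/5)²=1369/25
  (11-52/5)²=9/25
  (20-52/5)²=2304/25
Σ(x-μ)² = 1006/5
σ² = (1006/5)/5 = 1006/25

σ = √(1006/25) ≈ 6.3435


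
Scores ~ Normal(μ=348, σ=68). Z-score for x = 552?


z = (x - μ)/σ = (552 - 348)/68 = 3.0

z = 3.0


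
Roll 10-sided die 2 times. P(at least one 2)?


P(no 2)^2 = (9/10)^2 = 81/100
P(≥1) = 1 - 81/100 = 19/100

P = 19/100 ≈ 19.00%


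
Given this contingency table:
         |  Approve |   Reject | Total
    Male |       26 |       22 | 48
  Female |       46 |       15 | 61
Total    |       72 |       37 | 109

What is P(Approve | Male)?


P(Approve | Male) = 26/(26+22) = 26/48 = 13/24

P(Approve|Male) = 13/24 ≈ 54.17%


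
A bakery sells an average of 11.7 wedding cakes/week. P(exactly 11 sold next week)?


Poisson(λ=11.7): P(X=11) = e^(-λ)×λ^k/k!
= e^(-11.7) × 11.7^11 / 11!
≈ 8.293819161e-06 × 562398921542 / 39916800 ≈ 0.116854

P(X=11) ≈ 0.116854 ≈ 11.69%


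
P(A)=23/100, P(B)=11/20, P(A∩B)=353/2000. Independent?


P(A)×P(B) = 253/2000
P(A∩B) = 353/2000
Not equal → NOT independent

No, not independent


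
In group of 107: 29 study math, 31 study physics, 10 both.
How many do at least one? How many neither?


|A∪B| = 29+31-10 = 50
Neither = 107-50 = 57

At least one: 50; Neither: 57


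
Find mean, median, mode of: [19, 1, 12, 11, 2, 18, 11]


Sorted: [1, 2, 11, 11, 12, 18, 19]
Mean = 74/7
Median = 11
Freq: {19: 1, 1: 1, 12: 1, 11: 2, 2: 1, 18: 1}
Mode: [11]

Mean=74/7, Median=11, Mode=11


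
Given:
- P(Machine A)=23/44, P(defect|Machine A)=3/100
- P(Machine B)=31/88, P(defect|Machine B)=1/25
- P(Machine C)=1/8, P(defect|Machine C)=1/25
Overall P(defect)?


P(B) = Σ P(B|Aᵢ)×P(Aᵢ)
  3/100×23/44 = 69/4400
  1/25×31/88 = 31/2200
  1/25×1/8 = 1/200
Sum = 153/4400

P(defect) = 153/4400 ≈ 3.48%


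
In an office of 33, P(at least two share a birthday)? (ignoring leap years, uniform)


P(all different) = Π(365-i)/365 for i=0..32
= 0.225028
P(match) = 1 - 0.225028 = 0.774972

P ≈ 0.7750 ≈ 77.50%


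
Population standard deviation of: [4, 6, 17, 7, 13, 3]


Mean = 50/6 = 25/3
  (4-25/3)²=169/9
  (6-25/3)²=49/9
  (17-25/3)²=676/9
  (7-25/3)²=16/9
  (13-25/3)²=196/9
  (3-25/3)²=256/9
Σ(x-μ)² = 454/3
σ² = (454/3)/6 = 227/9

σ = √(227/9) ≈ 5.0222


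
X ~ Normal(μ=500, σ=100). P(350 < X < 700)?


z₁=(350-500)/100=-1.5, z₂=(700-500)/100=2.0
P = Φ(2.0) - Φ(-1.5) = 0.977250 - 0.066807 = 0.910443 ≈ 0.9104

P(350 < X < 700) ≈ 0.9104


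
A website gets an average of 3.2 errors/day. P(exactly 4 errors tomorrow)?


Poisson(λ=3.2): P(X=4) = e^(-λ)×λ^k/k!
= e^(-3.2) × 3.2^4 / 4!
≈ 0.04076220398 × 104.8576 / 24 ≈ 0.178093

P(X=4) ≈ 0.178093 ≈ 17.81%


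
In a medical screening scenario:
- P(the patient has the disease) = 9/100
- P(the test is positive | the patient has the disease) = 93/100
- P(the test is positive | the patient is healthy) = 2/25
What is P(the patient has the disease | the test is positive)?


Using Bayes' theorem:
P(A|B) = P(B|A)·P(A) / P(B)

P(the test is positive) = 93/100 × 9/100 + 2/25 × 91/100
= 837/10000 + 91/1250 = 313/2000

P(the patient has the disease|the test is positive) = (837/10000) / (313/2000) = 837/1565

P(the patient has the disease|the test is positive) = 837/1565 ≈ 53.48%


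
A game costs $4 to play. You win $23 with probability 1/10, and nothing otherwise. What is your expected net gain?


E[gain] = (23-4)×1/10 + (-4)×9/10
= 19/10 - 18/5 = -17/10

Expected net gain = $-17/10 ≈ $-1.70


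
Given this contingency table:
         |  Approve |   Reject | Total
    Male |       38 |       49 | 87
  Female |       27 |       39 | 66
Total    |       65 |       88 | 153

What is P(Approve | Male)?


P(Approve | Male) = 38/(38+49) = 38/87

P(Approve|Male) = 38/87 ≈ 43.68%


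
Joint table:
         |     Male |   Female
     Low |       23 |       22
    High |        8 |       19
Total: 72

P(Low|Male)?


P(Low|Male) = 23/(23+8) = 23/31

P = 23/31 ≈ 74.19%


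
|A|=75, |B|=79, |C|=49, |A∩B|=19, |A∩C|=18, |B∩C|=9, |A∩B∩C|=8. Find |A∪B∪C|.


|A∪B∪C| = 75+79+49-19-18-9+8 = 165

|A∪B∪C| = 165


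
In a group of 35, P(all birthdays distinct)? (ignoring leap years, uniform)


P(all different) = Π(365-i)/365 for i=0..34
= (365/365)×(364/365)×...×(331/365)
= 0.185617

P ≈ 0.1856 ≈ 18.56%


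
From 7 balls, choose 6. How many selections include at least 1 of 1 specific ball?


Complement: C(7,6) - C(6,6) = 7 - 1 = 6

6


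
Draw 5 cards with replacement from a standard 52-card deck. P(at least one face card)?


P(not a face card) = 40/52 = 10/13
P(none in 5 draws) = (10/13)^5 = 100000/371293
P(≥1 face card) = 1 - 100000/371293 = 271293/371293

P = 271293/371293 ≈ 73.07%


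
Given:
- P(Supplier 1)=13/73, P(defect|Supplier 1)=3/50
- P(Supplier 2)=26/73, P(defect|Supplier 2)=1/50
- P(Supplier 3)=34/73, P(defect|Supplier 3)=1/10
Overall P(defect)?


P(B) = Σ P(B|Aᵢ)×P(Aᵢ)
  3/50×13/73 = 39/3650
  1/50×26/73 = 13/1825
  1/10×34/73 = 17/365
Sum = 47/730

P(defect) = 47/730 ≈ 6.44%


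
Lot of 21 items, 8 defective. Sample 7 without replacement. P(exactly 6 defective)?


Hypergeometric: C(8,6)×C(13,1)/C(21,7)
= 28×13/116280 = 91/29070

P(X=6) = 91/29070 ≈ 0.31%


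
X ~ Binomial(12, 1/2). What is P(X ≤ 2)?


P(X ≤ 2) = Σ P(X=i) for i=0..2
P(X=0) = 1/4096
P(X=1) = 3/1024
P(X=2) = 33/2048
Sum = 79/4096

P(X ≤ 2) = 79/4096 ≈ 1.93%


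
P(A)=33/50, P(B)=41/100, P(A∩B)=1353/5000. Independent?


P(A)×P(B) = 1353/5000
P(A∩B) = 1353/5000
Equal ✓ → Independent

Yes, independent


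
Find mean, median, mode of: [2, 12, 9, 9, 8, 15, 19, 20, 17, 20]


Sorted: [2, 8, 9, 9, 12, 15, 17, 19, 20, 20]
Mean = 131/10
Median = 27/2
Freq: {2: 1, 12: 1, 9: 2, 8: 1, 15: 1, 19: 1, 20: 2, 17: 1}
Mode: [9, 20]

Mean=131/10, Median=27/2, Mode=[9, 20]


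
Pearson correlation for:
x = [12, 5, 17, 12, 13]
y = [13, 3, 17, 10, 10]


n=5, Σx=59, Σy=53, Σxy=710, Σx²=771, Σy²=667
r = (5×710 - 59×53)/√((5×771 - 59²)(5×667 - 53²))
= 423/√(374×526) = 423/√196724 ≈ 423/443.5358 ≈ 0.9537

r ≈ 0.9537


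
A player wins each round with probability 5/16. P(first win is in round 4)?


Geometric: P(X=4) = (1-p)^(k-1)×p = (11/16)^3×5/16 = 6655/65536

P(X=4) = 6655/65536 ≈ 10.15%


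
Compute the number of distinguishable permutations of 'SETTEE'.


Letters: 6, freq: {'S': 1, 'E': 3, 'T': 2}
6!/(1!×3!×2!) = 720/12 = 60

60


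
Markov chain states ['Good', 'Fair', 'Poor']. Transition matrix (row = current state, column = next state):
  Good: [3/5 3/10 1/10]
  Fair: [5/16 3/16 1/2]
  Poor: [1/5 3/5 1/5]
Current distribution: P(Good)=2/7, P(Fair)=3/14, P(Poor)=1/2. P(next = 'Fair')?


P(next=Fair) = Σᵢ P(now=i)×P(i→Fair)
= 2/7×3/10 + 3/14×3/16 + 1/2×3/5
= 3/35 + 9/224 + 3/10 = 477/1120

P = 477/1120 ≈ 0.4259


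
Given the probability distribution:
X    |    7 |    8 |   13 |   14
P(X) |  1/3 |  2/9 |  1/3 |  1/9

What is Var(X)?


E[X] = 10
E[X²] = 326/3
Var(X) = E[X²] - (E[X])² = 326/3 - 100 = 26/3

Var(X) = 26/3 ≈ 8.6667


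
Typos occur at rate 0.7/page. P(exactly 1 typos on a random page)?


Poisson(λ=0.7): P(X=1) = e^(-λ)×λ^k/k!
= e^(-0.7) × 0.7^1 / 1!
≈ 0.4965853038 × 0.7 / 1 ≈ 0.347610

P(X=1) ≈ 0.347610 ≈ 34.76%


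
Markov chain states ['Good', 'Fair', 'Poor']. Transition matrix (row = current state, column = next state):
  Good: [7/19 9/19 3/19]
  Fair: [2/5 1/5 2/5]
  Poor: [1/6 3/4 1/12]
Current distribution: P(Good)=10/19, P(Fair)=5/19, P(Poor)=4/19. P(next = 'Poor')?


P(next=Poor) = Σᵢ P(now=i)×P(i→Poor)
= 10/19×3/19 + 5/19×2/5 + 4/19×1/12
= 30/361 + 2/19 + 1/57 = 223/1083

P = 223/1083 ≈ 0.2059


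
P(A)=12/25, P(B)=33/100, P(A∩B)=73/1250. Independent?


P(A)×P(B) = 99/625
P(A∩B) = 73/1250
Not equal → NOT independent

No, not independent


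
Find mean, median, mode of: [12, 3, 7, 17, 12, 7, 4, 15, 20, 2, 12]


Sorted: [2, 3, 4, 7, 7, 12, 12, 12, 15, 17, 20]
Mean = 111/11
Median = 12
Freq: {12: 3, 3: 1, 7: 2, 17: 1, 4: 1, 15: 1, 20: 1, 2: 1}
Mode: [12]

Mean=111/11, Median=12, Mode=12


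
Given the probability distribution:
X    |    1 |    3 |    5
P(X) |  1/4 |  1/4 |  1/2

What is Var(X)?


E[X] = 7/2
E[X²] = 15
Var(X) = E[X²] - (E[X])² = 15 - 49/4 = 11/4

Var(X) = 11/4 ≈ 2.7500


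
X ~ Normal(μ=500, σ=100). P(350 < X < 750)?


z₁=(350-500)/100=-1.5, z₂=(750-500)/100=2.5
P = Φ(2.5) - Φ(-1.5) = 0.993790 - 0.066807 = 0.926983 ≈ 0.9270

P(350 < X < 750) ≈ 0.9270


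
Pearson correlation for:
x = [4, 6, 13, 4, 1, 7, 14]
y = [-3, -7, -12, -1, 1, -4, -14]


n=7, Σx=49, Σy=-40, Σxy=-437, Σx²=483, Σy²=416
r = (7×(-437) - 49×(-40))/√((7×483 - 49²)(7×416 - (-40)²))
= -1099/√(980×1312) = -1099/√1285760 ≈ -1099/1133.9136 ≈ -0.9692

r ≈ -0.9692


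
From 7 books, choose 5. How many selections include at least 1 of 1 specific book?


Complement: C(7,5) - C(6,5) = 21 - 6 = 15

15


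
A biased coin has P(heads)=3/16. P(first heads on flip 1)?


Geometric: P(X=1) = (1-p)^(k-1)×p = (13/16)^0×3/16 = 3/16

P(X=1) = 3/16 ≈ 18.75%


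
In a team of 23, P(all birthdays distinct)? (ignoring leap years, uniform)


P(all different) = Π(365-i)/365 for i=0..22
= (365/365)×(364/365)×...×(343/365)
= 0.492703

P ≈ 0.4927 ≈ 49.27%


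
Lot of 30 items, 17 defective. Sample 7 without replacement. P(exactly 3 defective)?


Hypergeometric: C(17,3)×C(13,4)/C(30,7)
= 680×715/2035800 = 187/783

P(X=3) = 187/783 ≈ 23.88%


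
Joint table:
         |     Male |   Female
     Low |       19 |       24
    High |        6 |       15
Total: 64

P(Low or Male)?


P(Low∨Male) = P(Low) + P(Male) - P(Low∧Male)
= (43 + 25 - 19)/64 = 49/64

P = 49/64 ≈ 76.56%


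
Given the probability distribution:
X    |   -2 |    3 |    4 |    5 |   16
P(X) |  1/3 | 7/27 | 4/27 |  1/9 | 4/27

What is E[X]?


E[X] = Σ x·P(X=x)
= (-2)×(1/3) + (3)×(7/27) + (4)×(4/27) + (5)×(1/9) + (16)×(4/27)
= 98/27

E[X] = 98/27


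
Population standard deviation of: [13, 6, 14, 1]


Mean = 34/4 = 17/2
  (13-17/2)²=81/4
  (6-17/2)²=25/4
  (14-17/2)²=121/4
  (1-17/2)²=225/4
Σ(x-μ)² = 113
σ² = 113/4

σ = √(113/4) ≈ 5.3151


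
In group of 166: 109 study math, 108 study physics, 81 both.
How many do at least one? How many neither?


|A∪B| = 109+108-81 = 136
Neither = 166-136 = 30

At least one: 136; Neither: 30


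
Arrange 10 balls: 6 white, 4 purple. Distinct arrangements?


10!/(6!×4!) = 210

210


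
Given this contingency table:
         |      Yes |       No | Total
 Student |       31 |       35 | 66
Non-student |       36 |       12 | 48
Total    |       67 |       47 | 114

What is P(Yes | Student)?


P(Yes | Student) = 31/(31+35) = 31/66

P(Yes|Student) = 31/66 ≈ 46.97%


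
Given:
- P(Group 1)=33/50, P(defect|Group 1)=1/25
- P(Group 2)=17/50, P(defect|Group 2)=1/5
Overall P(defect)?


P(B) = Σ P(B|Aᵢ)×P(Aᵢ)
  1/25×33/50 = 33/1250
  1/5×17/50 = 17/250
Sum = 59/625

P(defect) = 59/625 ≈ 9.44%


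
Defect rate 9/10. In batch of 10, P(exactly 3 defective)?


Binomial: P(X=3) = C(10,3)×p^3×(1-p)^7
= 120 × 729/1000 × 1/10000000 = 2187/250000000

P(X=3) = 2187/250000000 ≈ 0.00%


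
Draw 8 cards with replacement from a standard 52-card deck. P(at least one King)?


P(not a King) = 48/52 = 12/13
P(none in 8 draws) = (12/13)^8 = 429981696/815730721
P(≥1 King) = 1 - 429981696/815730721 = 385749025/815730721

P = 385749025/815730721 ≈ 47.29%


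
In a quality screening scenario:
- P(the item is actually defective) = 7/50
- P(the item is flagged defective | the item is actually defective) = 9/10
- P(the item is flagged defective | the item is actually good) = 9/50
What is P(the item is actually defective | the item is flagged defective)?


Using Bayes' theorem:
P(A|B) = P(B|A)·P(A) / P(B)

P(the item is flagged defective) = 9/10 × 7/50 + 9/50 × 43/50
= 63/500 + 387/2500 = 351/1250

P(the item is actually defective|the item is flagged defective) = (63/500) / (351/1250) = 35/78

P(the item is actually defective|the item is flagged defective) = 35/78 ≈ 44.87%


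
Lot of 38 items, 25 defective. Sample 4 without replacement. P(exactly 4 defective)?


Hypergeometric: C(25,4)×C(13,0)/C(38,4)
= 12650×1/73815 = 2530/14763

P(X=4) = 2530/14763 ≈ 17.14%


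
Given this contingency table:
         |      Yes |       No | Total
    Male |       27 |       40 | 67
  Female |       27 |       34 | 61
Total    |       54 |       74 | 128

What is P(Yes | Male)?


P(Yes | Male) = 27/(27+40) = 27/67

P(Yes|Male) = 27/67 ≈ 40.30%


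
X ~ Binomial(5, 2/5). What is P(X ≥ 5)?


P(X ≥ 5) = Σ P(X=i) for i=5..5
P(X=5) = 32/3125
Sum = 32/3125

P(X ≥ 5) = 32/3125 ≈ 1.02%


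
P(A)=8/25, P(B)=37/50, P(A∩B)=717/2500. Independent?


P(A)×P(B) = 148/625
P(A∩B) = 717/2500
Not equal → NOT independent

No, not independent


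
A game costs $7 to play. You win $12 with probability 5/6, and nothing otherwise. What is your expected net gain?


E[gain] = (12-7)×5/6 + (-7)×1/6
= 25/6 - 7/6 = 3

Expected net gain = $3 ≈ $3.00


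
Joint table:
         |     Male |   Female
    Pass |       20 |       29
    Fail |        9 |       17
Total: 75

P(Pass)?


P(Pass) = (20+29)/75 = 49/75

P(Pass) = 49/75 ≈ 65.33%


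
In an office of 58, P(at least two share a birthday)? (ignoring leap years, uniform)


P(all different) = Π(365-i)/365 for i=0..57
= 0.008335
P(match) = 1 - 0.008335 = 0.991665

P ≈ 0.9917 ≈ 99.17%


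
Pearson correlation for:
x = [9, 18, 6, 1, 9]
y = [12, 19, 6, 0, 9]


n=5, Σx=43, Σy=46, Σxy=567, Σx²=523, Σy²=622
r = (5×567 - 43×46)/√((5×523 - 43²)(5×622 - 46²))
= 857/√(766×994) = 857/√761404 ≈ 857/872.5847 ≈ 0.9821

r ≈ 0.9821


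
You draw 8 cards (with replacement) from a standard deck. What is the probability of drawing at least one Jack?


P(not a Jack) = 48/52 = 12/13
P(none in 8 draws) = (12/13)^8 = 429981696/815730721
P(≥1 Jack) = 1 - 429981696/815730721 = 385749025/815730721

P = 385749025/815730721 ≈ 47.29%


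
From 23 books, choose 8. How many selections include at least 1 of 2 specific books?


Complement: C(23,8) - C(21,8) = 490314 - 203490 = 286824

286824


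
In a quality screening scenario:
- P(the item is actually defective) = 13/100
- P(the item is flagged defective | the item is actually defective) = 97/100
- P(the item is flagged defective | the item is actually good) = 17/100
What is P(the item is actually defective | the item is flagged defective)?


Using Bayes' theorem:
P(A|B) = P(B|A)·P(A) / P(B)

P(the item is flagged defective) = 97/100 × 13/100 + 17/100 × 87/100
= 1261/10000 + 1479/10000 = 137/500

P(the item is actually defective|the item is flagged defective) = (1261/10000) / (137/500) = 1261/2740

P(the item is actually defective|the item is flagged defective) = 1261/2740 ≈ 46.02%


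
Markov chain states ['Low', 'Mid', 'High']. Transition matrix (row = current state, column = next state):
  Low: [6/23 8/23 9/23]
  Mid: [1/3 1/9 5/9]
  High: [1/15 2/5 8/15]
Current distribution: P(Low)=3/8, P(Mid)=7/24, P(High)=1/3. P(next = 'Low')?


P(next=Low) = Σᵢ P(now=i)×P(i→Low)
= 3/8×6/23 + 7/24×1/3 + 1/3×1/15
= 9/92 + 7/72 + 1/45 = 1799/8280

P = 1799/8280 ≈ 0.2173


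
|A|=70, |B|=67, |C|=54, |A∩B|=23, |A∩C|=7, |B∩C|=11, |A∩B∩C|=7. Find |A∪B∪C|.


|A∪B∪C| = 70+67+54-23-7-11+7 = 157

|A∪B∪C| = 157


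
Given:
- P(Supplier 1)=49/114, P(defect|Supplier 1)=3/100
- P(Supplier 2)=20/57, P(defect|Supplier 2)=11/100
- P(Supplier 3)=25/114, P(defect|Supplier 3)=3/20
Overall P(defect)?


P(B) = Σ P(B|Aᵢ)×P(Aᵢ)
  3/100×49/114 = 49/3800
  11/100×20/57 = 11/285
  3/20×25/114 = 5/152
Sum = 481/5700

P(defect) = 481/5700 ≈ 8.44%


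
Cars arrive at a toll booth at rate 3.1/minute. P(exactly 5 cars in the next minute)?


Poisson(λ=3.1): P(X=5) = e^(-λ)×λ^k/k!
= e^(-3.1) × 3.1^5 / 5!
≈ 0.04504920239 × 286.29151 / 120 ≈ 0.107477

P(X=5) ≈ 0.107477 ≈ 10.75%


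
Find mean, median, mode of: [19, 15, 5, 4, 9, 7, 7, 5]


Sorted: [4, 5, 5, 7, 7, 9, 15, 19]
Mean = 71/8
Median = 7
Freq: {19: 1, 15: 1, 5: 2, 4: 1, 9: 1, 7: 2}
Mode: [5, 7]

Mean=71/8, Median=7, Mode=[5, 7]


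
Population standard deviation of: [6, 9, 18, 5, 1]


Mean = 39/5
  (6-39/5)²=81/25
  (9-39/5)²=36/25
  (18-39/5)²=2601/25
  (5-39/5)²=196/25
  (1-39/5)²=1156/25
Σ(x-μ)² = 814/5
σ² = (814/5)/5 = 814/25

σ = √(814/25) ≈ 5.7061


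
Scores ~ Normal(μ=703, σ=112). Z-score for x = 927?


z = (x - μ)/σ = (927 - 703)/112 = 2.0

z = 2.0


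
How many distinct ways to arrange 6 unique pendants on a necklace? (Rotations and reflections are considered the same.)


Free circular arrangements: rotations and reflections both identified.
(n-1)!/2 = 5!/2 = 120/2 = 60

60


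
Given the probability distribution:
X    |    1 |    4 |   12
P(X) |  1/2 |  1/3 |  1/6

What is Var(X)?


E[X] = 23/6
E[X²] = 179/6
Var(X) = E[X²] - (E[X])² = 179/6 - 529/36 = 545/36

Var(X) = 545/36 ≈ 15.1389


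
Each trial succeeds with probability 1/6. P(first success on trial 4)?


Geometric: P(X=4) = (1-p)^(k-1)×p = (5/6)^3×1/6 = 125/1296

P(X=4) = 125/1296 ≈ 9.65%


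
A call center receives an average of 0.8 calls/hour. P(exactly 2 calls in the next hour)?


Poisson(λ=0.8): P(X=2) = e^(-λ)×λ^k/k!
= e^(-0.8) × 0.8^2 / 2!
≈ 0.4493289641 × 0.64 / 2 ≈ 0.143785

P(X=2) ≈ 0.143785 ≈ 14.38%


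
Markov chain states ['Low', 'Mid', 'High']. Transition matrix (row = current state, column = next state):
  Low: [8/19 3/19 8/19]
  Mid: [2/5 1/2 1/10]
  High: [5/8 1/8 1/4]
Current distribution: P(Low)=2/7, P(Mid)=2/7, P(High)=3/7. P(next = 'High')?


P(next=High) = Σᵢ P(now=i)×P(i→High)
= 2/7×8/19 + 2/7×1/10 + 3/7×1/4
= 16/133 + 1/35 + 3/28 = 681/2660

P = 681/2660 ≈ 0.2560


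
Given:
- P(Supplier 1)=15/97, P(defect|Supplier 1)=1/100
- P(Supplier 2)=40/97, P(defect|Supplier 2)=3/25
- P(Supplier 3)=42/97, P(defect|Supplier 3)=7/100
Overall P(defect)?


P(B) = Σ P(B|Aᵢ)×P(Aᵢ)
  1/100×15/97 = 3/1940
  3/25×40/97 = 24/485
  7/100×42/97 = 147/4850
Sum = 789/9700

P(defect) = 789/9700 ≈ 8.13%


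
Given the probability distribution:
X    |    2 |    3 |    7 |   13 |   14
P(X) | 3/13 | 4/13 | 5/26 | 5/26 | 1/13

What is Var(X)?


E[X] = 82/13
E[X²] = 789/13
Var(X) = E[X²] - (E[X])² = 789/13 - 6724/169 = 3533/169

Var(X) = 3533/169 ≈ 20.9053


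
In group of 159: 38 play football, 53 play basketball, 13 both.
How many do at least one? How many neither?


|A∪B| = 38+53-13 = 78
Neither = 159-78 = 81

At least one: 78; Neither: 81


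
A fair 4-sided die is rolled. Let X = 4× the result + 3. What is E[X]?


E[die] = (1+4)/2 = 5/2
E[X] = 4×5/2 + 3 = 13

E[X] = 13


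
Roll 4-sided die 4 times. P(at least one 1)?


P(no 1)^4 = (3/4)^4 = 81/256
P(≥1) = 1 - 81/256 = 175/256

P = 175/256 ≈ 68.36%


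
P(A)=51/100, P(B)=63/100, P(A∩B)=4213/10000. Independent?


P(A)×P(B) = 3213/10000
P(A∩B) = 4213/10000
Not equal → NOT independent

No, not independent


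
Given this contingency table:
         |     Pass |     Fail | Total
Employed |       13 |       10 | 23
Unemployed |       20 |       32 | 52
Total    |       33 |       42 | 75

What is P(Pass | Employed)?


P(Pass | Employed) = 13/(13+10) = 13/23

P(Pass|Employed) = 13/23 ≈ 56.52%


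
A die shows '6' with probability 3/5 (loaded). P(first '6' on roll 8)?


Geometric: P(X=8) = (1-p)^(k-1)×p = (2/5)^7×3/5 = 384/390625

P(X=8) = 384/390625 ≈ 0.10%


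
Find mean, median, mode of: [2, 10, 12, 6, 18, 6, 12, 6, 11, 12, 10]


Sorted: [2, 6, 6, 6, 10, 10, 11, 12, 12, 12, 18]
Mean = 105/11
Median = 10
Freq: {2: 1, 10: 2, 12: 3, 6: 3, 18: 1, 11: 1}
Mode: [6, 12]

Mean=105/11, Median=10, Mode=[6, 12]


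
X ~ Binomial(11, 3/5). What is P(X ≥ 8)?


P(X ≥ 8) = Σ P(X=i) for i=8..11
P(X=8) = 1732104/9765625
P(X=9) = 866052/9765625
P(X=10) = 1299078/48828125
P(X=11) = 177147/48828125
Sum = 2893401/9765625

P(X ≥ 8) = 2893401/9765625 ≈ 29.63%


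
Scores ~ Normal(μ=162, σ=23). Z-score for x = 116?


z = (x - μ)/σ = (116 - 162)/23 = -2.0

z = -2.0


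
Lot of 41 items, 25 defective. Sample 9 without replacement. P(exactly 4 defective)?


Hypergeometric: C(25,4)×C(16,5)/C(41,9)
= 12650×4368/350343565 = 77280/489991

P(X=4) = 77280/489991 ≈ 15.77%


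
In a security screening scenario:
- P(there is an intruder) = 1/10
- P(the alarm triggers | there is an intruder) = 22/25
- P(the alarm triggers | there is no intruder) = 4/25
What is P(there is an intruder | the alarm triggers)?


Using Bayes' theorem:
P(A|B) = P(B|A)·P(A) / P(B)

P(the alarm triggers) = 22/25 × 1/10 + 4/25 × 9/10
= 11/125 + 18/125 = 29/125

P(there is an intruder|the alarm triggers) = (11/125) / (29/125) = 11/29

P(there is an intruder|the alarm triggers) = 11/29 ≈ 37.93%


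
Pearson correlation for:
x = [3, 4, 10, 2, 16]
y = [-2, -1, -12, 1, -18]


n=5, Σx=35, Σy=-32, Σxy=-416, Σx²=385, Σy²=474
r = (5×(-416) - 35×(-32))/√((5×385 - 35²)(5×474 - (-32)²))
= -960/√(700×1346) = -960/√942200 ≈ -960/970.6699 ≈ -0.9890

r ≈ -0.9890


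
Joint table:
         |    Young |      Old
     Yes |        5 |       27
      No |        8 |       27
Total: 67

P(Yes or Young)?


P(Yes∨Young) = P(Yes) + P(Young) - P(Yes∧Young)
= (32 + 13 - 5)/67 = 40/67

P = 40/67 ≈ 59.70%


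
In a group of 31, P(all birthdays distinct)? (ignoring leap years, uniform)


P(all different) = Π(365-i)/365 for i=0..30
= (365/365)×(364/365)×...×(335/365)
= 0.269545

P ≈ 0.2695 ≈ 26.95%


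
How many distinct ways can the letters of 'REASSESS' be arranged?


Letters: 8, freq: {'R': 1, 'E': 2, 'A': 1, 'S': 4}
8!/(1!×2!×1!×4!) = 40320/48 = 840

840


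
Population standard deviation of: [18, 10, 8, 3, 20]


Mean = 59/5
  (18-59/5)²=961/25
  (10-59/5)²=81/25
  (8-59/5)²=361/25
  (3-59/5)²=1936/25
  (20-59/5)²=1681/25
Σ(x-μ)² = 1004/5
σ² = (1004/5)/5 = 1004/25

σ = √(1004/25) ≈ 6.3372


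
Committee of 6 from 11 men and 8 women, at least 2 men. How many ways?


Count by #men:
  2M,4W: C(11,2)×C(8,4)=3850
  3M,3W: C(11,3)×C(8,3)=9240
  4M,2W: C(11,4)×C(8,2)=9240
  5M,1W: C(11,5)×C(8,1)=3696
  6M,0W: C(11,6)×C(8,0)=462
Total = 26488

26488


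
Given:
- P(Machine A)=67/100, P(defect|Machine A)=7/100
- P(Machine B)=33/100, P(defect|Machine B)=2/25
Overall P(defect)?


P(B) = Σ P(B|Aᵢ)×P(Aᵢ)
  7/100×67/100 = 469/10000
  2/25×33/100 = 33/1250
Sum = 733/10000

P(defect) = 733/10000 ≈ 7.33%


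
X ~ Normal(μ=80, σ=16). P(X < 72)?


z = (72-80)/16 = -0.5
P(Z < -0.5) = 0.3085

P(X < 72) ≈ 0.3085


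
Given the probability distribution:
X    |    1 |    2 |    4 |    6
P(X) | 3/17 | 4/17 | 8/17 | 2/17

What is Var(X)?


E[X] = 55/17
E[X²] = 219/17
Var(X) = E[X²] - (E[X])² = 219/17 - 3025/289 = 698/289

Var(X) = 698/289 ≈ 2.4152


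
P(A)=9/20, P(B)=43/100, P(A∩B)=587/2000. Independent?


P(A)×P(B) = 387/2000
P(A∩B) = 587/2000
Not equal → NOT independent

No, not independent


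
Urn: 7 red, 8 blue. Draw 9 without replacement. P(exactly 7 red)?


Hypergeometric: C(7,7)×C(8,2)/C(15,9)
= 1×28/5005 = 4/715

P(X=7) = 4/715 ≈ 0.56%


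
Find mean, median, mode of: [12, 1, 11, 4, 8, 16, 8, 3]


Sorted: [1, 3, 4, 8, 8, 11, 12, 16]
Mean = 63/8
Median = 8
Freq: {12: 1, 1: 1, 11: 1, 4: 1, 8: 2, 16: 1, 3: 1}
Mode: [8]

Mean=63/8, Median=8, Mode=8


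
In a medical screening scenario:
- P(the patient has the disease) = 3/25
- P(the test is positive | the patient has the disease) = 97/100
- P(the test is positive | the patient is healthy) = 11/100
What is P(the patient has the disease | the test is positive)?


Using Bayes' theorem:
P(A|B) = P(B|A)·P(A) / P(B)

P(the test is positive) = 97/100 × 3/25 + 11/100 × 22/25
= 291/2500 + 121/1250 = 533/2500

P(the patient has the disease|the test is positive) = (291/2500) / (533/2500) = 291/533

P(the patient has the disease|the test is positive) = 291/533 ≈ 54.60%


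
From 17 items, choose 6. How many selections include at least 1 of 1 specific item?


Complement: C(17,6) - C(16,6) = 12376 - 8008 = 4368

4368


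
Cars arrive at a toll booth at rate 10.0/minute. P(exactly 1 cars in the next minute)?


Poisson(λ=10.0): P(X=1) = e^(-λ)×λ^k/k!
= e^(-10.0) × 10.0^1 / 1!
≈ 4.539992976e-05 × 10 / 1 ≈ 0.000454

P(X=1) ≈ 0.000454 ≈ 0.05%


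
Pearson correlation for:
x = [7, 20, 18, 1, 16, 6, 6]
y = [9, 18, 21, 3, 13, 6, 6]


n=7, Σx=74, Σy=76, Σxy=1084, Σx²=1102, Σy²=1096
r = (7×1084 - 74×76)/√((7×1102 - 74²)(7×1096 - 76²))
= 1964/√(2238×1896) = 1964/√4243248 ≈ 1964/2059.9146 ≈ 0.9534

r ≈ 0.9534


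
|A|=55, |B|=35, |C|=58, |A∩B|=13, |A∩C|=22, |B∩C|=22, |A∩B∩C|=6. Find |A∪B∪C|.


|A∪B∪C| = 55+35+58-13-22-22+6 = 97

|A∪B∪C| = 97


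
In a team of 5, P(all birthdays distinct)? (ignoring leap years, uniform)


P(all different) = Π(365-i)/365 for i=0..4
= (365/365)×(364/365)×...×(361/365)
= 0.972864

P ≈ 0.9729 ≈ 97.29%


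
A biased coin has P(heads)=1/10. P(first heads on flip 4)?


Geometric: P(X=4) = (1-p)^(k-1)×p = (9/10)^3×1/10 = 729/10000

P(X=4) = 729/10000 ≈ 7.29%


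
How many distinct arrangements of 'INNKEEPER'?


Letters: 9, freq: {'I': 1, 'N': 2, 'K': 1, 'E': 3, 'P': 1, 'R': 1}
9!/(1!×2!×1!×3!×1!×1!) = 362880/12 = 30240

30240


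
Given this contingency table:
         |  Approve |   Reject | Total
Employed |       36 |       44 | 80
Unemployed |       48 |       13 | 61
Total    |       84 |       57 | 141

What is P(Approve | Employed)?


P(Approve | Employed) = 36/(36+44) = 36/80 = 9/20

P(Approve|Employed) = 9/20 ≈ 45.00%


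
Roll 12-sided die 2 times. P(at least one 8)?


P(no 8)^2 = (11/12)^2 = 121/144
P(≥1) = 1 - 121/144 = 23/144

P = 23/144 ≈ 15.97%


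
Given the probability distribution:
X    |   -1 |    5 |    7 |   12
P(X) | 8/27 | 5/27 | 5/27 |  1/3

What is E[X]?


E[X] = Σ x·P(X=x)
= (-1)×(8/27) + (5)×(5/27) + (7)×(5/27) + (12)×(1/3)
= 160/27

E[X] = 160/27
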